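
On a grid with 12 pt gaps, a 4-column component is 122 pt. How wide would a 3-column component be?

4c + 3·12 = 122 → 4c = 86 → c = 21.5 pt.
3-column span = 3·21.5 + 2·12 = 88.5 pt.

88.5 pt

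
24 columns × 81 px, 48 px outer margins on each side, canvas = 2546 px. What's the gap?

22 px

Take off 96 px of margins, leaving 2450 px.
24·81 + 23g = 2450 → 23g = 506 → g = 22 px.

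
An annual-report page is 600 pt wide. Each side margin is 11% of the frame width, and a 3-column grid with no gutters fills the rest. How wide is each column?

Each margin = 11% of 600 = 66 pt; content = 600 − 2·66 = 468 pt.
With no gutters, each column is 468/3 = 156 pt.

156 pt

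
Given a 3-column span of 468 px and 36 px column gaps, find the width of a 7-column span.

1140 px

468 − 2·36 = 396; ÷3 gives c = 132 px.
Span of 7: 7·132 + 6·36 = 924 + 216 = 1140 px.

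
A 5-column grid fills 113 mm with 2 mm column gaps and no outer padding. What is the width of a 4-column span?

90 mm

Subtracting 4 column gaps of 2 leaves 105 for 5 columns, so c = 21 mm.
4 columns plus 3 column gaps: 84 + 6 = 90 mm.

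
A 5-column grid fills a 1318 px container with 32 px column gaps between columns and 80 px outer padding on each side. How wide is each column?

Take off 160 px of margins, leaving 1158 px.
5 columns + 4 column gaps: 5c + 4·32 = 1158.
5c = 1158 − 128 = 1030, so c = 206 px.

206 px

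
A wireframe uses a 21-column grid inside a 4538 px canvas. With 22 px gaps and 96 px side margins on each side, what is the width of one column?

186 px

Content width = 4538 − 2·96 = 4346 px.
4346 − 20·22 = 3906; ÷21 gives c = 186 px.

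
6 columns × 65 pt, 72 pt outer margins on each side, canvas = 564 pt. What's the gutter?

6 pt

Content width = 564 − 2·72 = 420 pt.
6·65 + 5g = 420 → 5g = 30 → g = 6 pt.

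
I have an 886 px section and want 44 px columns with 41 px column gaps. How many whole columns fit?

10 columns

Each extra column adds 44 + 41 = 85 px.
(886 + 41) / 85 = 10.91, so 10 columns fit.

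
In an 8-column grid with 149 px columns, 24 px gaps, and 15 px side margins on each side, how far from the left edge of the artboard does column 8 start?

Before column 8: the margin + 7 columns + 7 gaps.
Offset = 15 + 7·(149 + 24) = 15 + 1211 = 1226 px.

1226 px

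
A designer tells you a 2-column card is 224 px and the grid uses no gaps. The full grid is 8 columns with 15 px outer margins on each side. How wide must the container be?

926 px

With no gaps, each column is 224/2 = 112 px.
Container = 2·15 + 8·112 = 30 + 896 = 926 px.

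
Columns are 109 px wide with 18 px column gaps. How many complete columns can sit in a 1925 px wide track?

Each extra column adds 109 + 18 = 127 px.
(1925 + 18) / 127 = 15.30, so 15 columns fit.

15 columns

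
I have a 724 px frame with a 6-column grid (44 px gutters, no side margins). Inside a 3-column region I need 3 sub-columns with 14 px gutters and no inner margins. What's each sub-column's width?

6 columns + 5 gutters: 6c + 5·44 = 724.
6c = 724 − 220 = 504, so c = 84 px.
Span of 3: 3·84 + 2·44 = 252 + 88 = 340 px.
3d + 2·14 = 340 → 3d = 312 → d = 104 px.

104 px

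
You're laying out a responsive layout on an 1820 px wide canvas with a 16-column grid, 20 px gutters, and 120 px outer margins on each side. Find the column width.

Content width = 1820 − 2·120 = 1580 px.
16 columns + 15 gutters: 16c + 15·20 = 1580.
16c = 1580 − 300 = 1280, so c = 80 px.

80 px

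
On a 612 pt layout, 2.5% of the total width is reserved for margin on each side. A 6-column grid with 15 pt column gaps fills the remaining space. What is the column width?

Each margin = 2.5% of 612 = 15.3 pt; content = 612 − 2·15.3 = 581.4 pt.
6c + 5·15 = 581.4 → 6c = 506.4 → c = 84.4 pt.

84.4 pt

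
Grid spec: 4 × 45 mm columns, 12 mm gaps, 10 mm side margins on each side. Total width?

Canvas = 2·10 + 4·45 + 3·12 = 20 + 180 + 36 = 236 mm.

236 mm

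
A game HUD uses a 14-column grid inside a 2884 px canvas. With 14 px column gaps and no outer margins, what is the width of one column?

2884 − 13·14 = 2702; ÷14 gives c = 193 px.

193 px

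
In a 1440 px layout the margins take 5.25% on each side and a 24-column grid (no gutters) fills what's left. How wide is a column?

53.7 px

Each margin = 5.25% of 1440 = 75.6 px; content = 1440 − 2·75.6 = 1288.8 px.
24c = 1288.8 → c = 53.7 px.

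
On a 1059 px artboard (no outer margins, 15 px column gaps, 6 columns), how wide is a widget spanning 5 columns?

880 px

Subtracting 5 column gaps of 15 leaves 984 for 6 columns, so c = 164 px.
5 columns plus 4 column gaps: 820 + 60 = 880 px.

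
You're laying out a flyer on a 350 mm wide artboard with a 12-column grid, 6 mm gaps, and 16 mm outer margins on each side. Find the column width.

21 mm

Take off 32 mm of margins, leaving 318 mm.
Subtracting 11 gaps of 6 leaves 252 for 12 columns, so c = 21 mm.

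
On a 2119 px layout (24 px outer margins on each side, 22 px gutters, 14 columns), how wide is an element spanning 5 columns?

Take off 48 px of margins, leaving 2071 px.
14c + 13·22 = 2071 → 14c = 1785 → c = 127.5 px.
5-column span = 5·127.5 + 4·22 = 725.5 px.

725.5 px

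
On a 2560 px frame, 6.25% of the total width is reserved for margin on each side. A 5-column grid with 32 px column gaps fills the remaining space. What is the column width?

422.4 px

Margins: 6.25% × 2560 = 160 px each, so content = 2560 − 320 = 2240 px.
2240 − 4·32 = 2112; ÷5 gives c = 422.4 px.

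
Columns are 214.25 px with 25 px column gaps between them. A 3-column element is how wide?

Span of 3: 3·214.25 + 2·25 = 642.75 + 50 = 692.75 px.

692.75 px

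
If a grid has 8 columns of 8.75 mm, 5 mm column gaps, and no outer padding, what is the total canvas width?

Total width: 8·8.75 + 7·5 = 105 mm.

105 mm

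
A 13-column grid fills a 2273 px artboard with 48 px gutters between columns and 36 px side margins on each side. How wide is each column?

Content width = 2273 − 2·36 = 2201 px.
Subtracting 12 gutters of 48 leaves 1625 for 13 columns, so c = 125 px.

125 px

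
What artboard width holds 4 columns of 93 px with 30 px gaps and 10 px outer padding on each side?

Adding margins, columns and gutters: 20 + 372 + 90 = 482 px.

482 px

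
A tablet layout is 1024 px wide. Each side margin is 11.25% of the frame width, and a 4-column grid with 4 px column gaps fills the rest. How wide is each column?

195.4 px

Each margin = 11.25% of 1024 = 115.2 px; content = 1024 − 2·115.2 = 793.6 px.
4c + 3·4 = 793.6 → 4c = 781.6 → c = 195.4 px.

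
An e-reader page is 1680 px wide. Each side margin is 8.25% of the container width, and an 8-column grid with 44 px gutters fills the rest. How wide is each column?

136.85 px

1680 × (1 − 2·8.25%) = 1680 × 83.5% = 1402.8 px for the columns.
8 columns + 7 gutters: 8c + 7·44 = 1402.8.
8c = 1402.8 − 308 = 1094.8, so c = 136.85 px.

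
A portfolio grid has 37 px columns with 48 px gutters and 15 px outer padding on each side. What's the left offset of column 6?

Column 6 starts at margin + 5·(column + gutter) = 15 + 5·85 = 440 px.

440 px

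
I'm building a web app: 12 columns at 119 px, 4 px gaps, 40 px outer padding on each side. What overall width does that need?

Layout = 2·40 + 12·119 + 11·4 = 80 + 1428 + 44 = 1552 px.

1552 px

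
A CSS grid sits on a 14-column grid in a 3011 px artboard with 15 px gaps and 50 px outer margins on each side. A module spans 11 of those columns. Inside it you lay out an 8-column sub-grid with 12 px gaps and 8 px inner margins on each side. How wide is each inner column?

273 px

Take off 100 px of margins, leaving 2911 px.
Subtracting 13 gaps of 15 leaves 2716 for 14 columns, so c = 194 px.
11 columns plus 10 gaps: 2134 + 150 = 2284 px.
Inner content = 2284 − 2·8 = 2268 px.
8 columns + 7 gaps: 8d + 7·12 = 2268.
8d = 2268 − 84 = 2184, so d = 273 px.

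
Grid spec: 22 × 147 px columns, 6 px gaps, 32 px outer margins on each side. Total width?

3424 px

Container = 2·32 + 22·147 + 21·6 = 64 + 3234 + 126 = 3424 px.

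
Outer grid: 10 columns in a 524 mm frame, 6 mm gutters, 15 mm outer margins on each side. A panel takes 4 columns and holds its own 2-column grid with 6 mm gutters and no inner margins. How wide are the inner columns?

Subtract both margins: 524 − 2·15 = 494 mm.
Subtracting 9 gutters of 6 leaves 440 for 10 columns, so c = 44 mm.
4-column span = 4·44 + 3·6 = 194 mm.
194 − 1·6 = 188; ÷2 gives d = 94 mm.

94 mm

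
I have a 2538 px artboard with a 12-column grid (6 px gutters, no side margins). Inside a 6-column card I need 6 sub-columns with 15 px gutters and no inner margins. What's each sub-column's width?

12 columns + 11 gutters: 12c + 11·6 = 2538.
12c = 2538 − 66 = 2472, so c = 206 px.
6 columns plus 5 gutters: 1236 + 30 = 1266 px.
1266 − 5·15 = 1191; ÷6 gives d = 198.5 px.

198.5 px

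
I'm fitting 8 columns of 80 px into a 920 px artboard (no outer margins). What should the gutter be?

Columns use 640 px, leaving 280 px across 7 gutters = 40 px each.

40 px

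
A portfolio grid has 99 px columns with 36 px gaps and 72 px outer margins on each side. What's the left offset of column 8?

Column 8 starts at margin + 7·(column + gutter) = 72 + 7·135 = 1017 px.

1017 px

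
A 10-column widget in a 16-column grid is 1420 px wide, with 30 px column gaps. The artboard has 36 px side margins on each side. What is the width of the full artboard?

2362 px

1420 − 9·30 = 1150; ÷10 gives c = 115 px.
Adding margins, columns and gutters: 72 + 1840 + 450 = 2362 px.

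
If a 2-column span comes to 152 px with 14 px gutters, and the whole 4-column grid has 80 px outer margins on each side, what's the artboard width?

Subtracting 1 gutter of 14 leaves 138 for 2 columns, so c = 69 px.
Artboard = 2·80 + 4·69 + 3·14 = 160 + 276 + 42 = 478 px.

478 px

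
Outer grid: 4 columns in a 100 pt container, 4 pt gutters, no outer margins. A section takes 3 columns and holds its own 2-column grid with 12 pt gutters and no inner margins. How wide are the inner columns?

31 pt

4c + 3·4 = 100 → 4c = 88 → c = 22 pt.
3-column span = 3·22 + 2·4 = 74 pt.
74 − 1·12 = 62; ÷2 gives d = 31 pt.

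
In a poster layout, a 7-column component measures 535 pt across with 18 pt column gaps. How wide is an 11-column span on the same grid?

851 pt

7c + 6·18 = 535 → 7c = 427 → c = 61 pt.
11-column span = 11·61 + 10·18 = 851 pt.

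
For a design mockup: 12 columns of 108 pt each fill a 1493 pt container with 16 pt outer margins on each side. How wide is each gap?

Subtract both margins: 1493 − 2·16 = 1461 pt.
Columns use 1296 pt, leaving 165 pt across 11 gaps = 15 pt each.

15 pt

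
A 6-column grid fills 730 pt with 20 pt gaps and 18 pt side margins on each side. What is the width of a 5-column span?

575 pt

Take off 36 pt of margins, leaving 694 pt.
694 − 5·20 = 594; ÷6 gives c = 99 pt.
Span of 5: 5·99 + 4·20 = 495 + 80 = 575 pt.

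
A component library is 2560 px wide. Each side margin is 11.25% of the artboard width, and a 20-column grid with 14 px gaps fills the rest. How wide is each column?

85.9 px

2560 × (1 − 2·11.25%) = 2560 × 77.5% = 1984 px for the columns.
20c + 19·14 = 1984 → 20c = 1718 → c = 85.9 px.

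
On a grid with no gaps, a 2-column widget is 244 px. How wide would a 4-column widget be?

488 px

With no gaps, each column is 244/2 = 122 px.
4-column span = 4·122 = 488 px.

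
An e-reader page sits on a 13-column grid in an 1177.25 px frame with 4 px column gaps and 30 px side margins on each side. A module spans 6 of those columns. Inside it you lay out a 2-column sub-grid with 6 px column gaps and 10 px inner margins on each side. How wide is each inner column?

Inside the margins: 1177.25 − 60 = 1117.25 px.
1117.25 − 12·4 = 1069.25; ÷13 gives c = 82.25 px.
6-column span = 6·82.25 + 5·4 = 513.5 px.
Inner content = 513.5 − 2·10 = 493.5 px.
Subtracting 1 column gap of 6 leaves 487.5 for 2 columns, so d = 243.75 px.

243.75 px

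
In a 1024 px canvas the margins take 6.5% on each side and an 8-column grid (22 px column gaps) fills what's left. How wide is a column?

Each margin = 6.5% of 1024 = 66.56 px; content = 1024 − 2·66.56 = 890.88 px.
890.88 − 7·22 = 736.88; ÷8 gives c = 92.11 px.

92.11 px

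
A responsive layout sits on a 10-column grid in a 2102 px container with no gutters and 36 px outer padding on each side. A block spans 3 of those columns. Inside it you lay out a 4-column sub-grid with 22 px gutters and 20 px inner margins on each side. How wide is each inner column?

Outer content = 2102 − 2·36 = 2030 px.
2030 / 10 = 203 px per column.
With no gutters, 3 columns span 3·203 = 609 px.
Inner content = 609 − 2·20 = 569 px.
Subtracting 3 gutters of 22 leaves 503 for 4 columns, so d = 125.75 px.

125.75 px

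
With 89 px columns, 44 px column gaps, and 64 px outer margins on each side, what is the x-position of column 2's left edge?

197 px

Before column 2: the margin + 1 column + 1 column gap.
Offset = 64 + 1·(89 + 44) = 64 + 133 = 197 px.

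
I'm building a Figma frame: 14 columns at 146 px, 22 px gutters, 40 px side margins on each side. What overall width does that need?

Canvas = 2·40 + 14·146 + 13·22 = 80 + 2044 + 286 = 2410 px.

2410 px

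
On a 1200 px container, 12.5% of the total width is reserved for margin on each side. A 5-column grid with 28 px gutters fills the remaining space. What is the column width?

1200 × (1 − 2·12.5%) = 1200 × 75% = 900 px for the columns.
5 columns + 4 gutters: 5c + 4·28 = 900.
5c = 900 − 112 = 788, so c = 157.6 px.

157.6 px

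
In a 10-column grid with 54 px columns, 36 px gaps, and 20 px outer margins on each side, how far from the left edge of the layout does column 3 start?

200 px

Column 3 starts at margin + 2·(column + gutter) = 20 + 2·90 = 200 px.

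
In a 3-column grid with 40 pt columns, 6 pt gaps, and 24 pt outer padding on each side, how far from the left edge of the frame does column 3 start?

116 pt

Before column 3: the margin + 2 columns + 2 gaps.
Offset = 24 + 2·(40 + 6) = 24 + 92 = 116 pt.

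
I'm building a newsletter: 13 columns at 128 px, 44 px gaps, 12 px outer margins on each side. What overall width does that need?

2216 px

Total width: 2·12 + 13·128 + 12·44 = 2216 px.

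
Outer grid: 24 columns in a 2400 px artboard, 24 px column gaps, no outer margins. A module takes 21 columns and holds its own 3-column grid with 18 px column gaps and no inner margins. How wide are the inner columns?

687 px

2400 − 23·24 = 1848; ÷24 gives c = 77 px.
Span of 21: 21·77 + 20·24 = 1617 + 480 = 2097 px.
Subtracting 2 column gaps of 18 leaves 2061 for 3 columns, so d = 687 px.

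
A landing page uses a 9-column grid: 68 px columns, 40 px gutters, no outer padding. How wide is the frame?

Frame = 9·68 + 8·40 = 612 + 320 = 932 px.

932 px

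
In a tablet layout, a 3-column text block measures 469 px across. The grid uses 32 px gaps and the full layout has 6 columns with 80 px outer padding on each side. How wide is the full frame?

Subtracting 2 gaps of 32 leaves 405 for 3 columns, so c = 135 px.
Total width: 2·80 + 6·135 + 5·32 = 1130 px.

1130 px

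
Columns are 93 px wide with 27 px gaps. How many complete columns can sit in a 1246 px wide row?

10 columns

Each extra column adds 93 + 27 = 120 px.
(1246 + 27) / 120 = 10.61, so 10 columns fit.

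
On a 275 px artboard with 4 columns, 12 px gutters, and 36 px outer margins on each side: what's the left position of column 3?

Inside the margins: 275 − 72 = 203 px.
4c + 3·12 = 203 → 4c = 167 → c = 41.75 px.
Column 3 starts at margin + 2·(column + gutter) = 36 + 2·53.75 = 143.5 px.

143.5 px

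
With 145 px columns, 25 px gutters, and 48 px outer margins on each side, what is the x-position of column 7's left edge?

Before column 7: the margin + 6 columns + 6 gutters.
Offset = 48 + 6·(145 + 25) = 48 + 1020 = 1068 px.

1068 px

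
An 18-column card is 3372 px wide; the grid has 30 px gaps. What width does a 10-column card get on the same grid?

1860 px

18 columns + 17 gaps: 18c + 17·30 = 3372.
18c = 3372 − 510 = 2862, so c = 159 px.
10 columns plus 9 gaps: 1590 + 270 = 1860 px.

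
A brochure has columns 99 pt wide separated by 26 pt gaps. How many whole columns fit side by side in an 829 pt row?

6 columns

6 columns: 6·99 + 5·26 = 724 pt ≤ 829.
7 columns: 849 pt > 829. So 6.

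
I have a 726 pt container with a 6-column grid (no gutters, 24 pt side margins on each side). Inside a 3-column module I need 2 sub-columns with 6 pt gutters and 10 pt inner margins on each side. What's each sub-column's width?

156.5 pt

Outer content = 726 − 2·24 = 678 pt.
6c = 678 → c = 113 pt.
With no gutters, 3 columns span 3·113 = 339 pt.
Inner content = 339 − 2·10 = 319 pt.
319 − 1·6 = 313; ÷2 gives d = 156.5 pt.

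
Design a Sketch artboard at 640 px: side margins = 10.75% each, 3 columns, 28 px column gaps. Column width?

148.8 px

640 × (1 − 2·10.75%) = 640 × 78.5% = 502.4 px for the columns.
3c + 2·28 = 502.4 → 3c = 446.4 → c = 148.8 px.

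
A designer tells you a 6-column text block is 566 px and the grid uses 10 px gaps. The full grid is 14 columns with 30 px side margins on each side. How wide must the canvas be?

566 − 5·10 = 516; ÷6 gives c = 86 px.
Adding margins, columns and gutters: 60 + 1204 + 130 = 1394 px.

1394 px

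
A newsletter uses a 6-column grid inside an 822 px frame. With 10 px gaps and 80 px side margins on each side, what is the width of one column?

Subtract both margins: 822 − 2·80 = 662 px.
6 columns + 5 gaps: 6c + 5·10 = 662.
6c = 662 − 50 = 612, so c = 102 px.

102 px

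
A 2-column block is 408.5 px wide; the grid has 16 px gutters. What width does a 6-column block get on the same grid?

1257.5 px

408.5 − 1·16 = 392.5; ÷2 gives c = 196.25 px.
6-column span = 6·196.25 + 5·16 = 1257.5 px.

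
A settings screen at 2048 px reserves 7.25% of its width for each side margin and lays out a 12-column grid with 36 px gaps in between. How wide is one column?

Each margin = 7.25% of 2048 = 148.48 px; content = 2048 − 2·148.48 = 1751.04 px.
12 columns + 11 gaps: 12c + 11·36 = 1751.04.
12c = 1751.04 − 396 = 1355.04, so c = 112.92 px.

112.92 px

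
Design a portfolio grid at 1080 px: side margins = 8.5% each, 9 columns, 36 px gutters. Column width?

67.6 px

Margins: 8.5% × 1080 = 91.8 px each, so content = 1080 − 183.6 = 896.4 px.
9 columns + 8 gutters: 9c + 8·36 = 896.4.
9c = 896.4 − 288 = 608.4, so c = 67.6 px.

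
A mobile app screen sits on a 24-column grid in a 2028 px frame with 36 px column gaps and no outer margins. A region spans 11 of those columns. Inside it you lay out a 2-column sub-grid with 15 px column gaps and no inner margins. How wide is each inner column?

447.5 px

2028 − 23·36 = 1200; ÷24 gives c = 50 px.
Span of 11: 11·50 + 10·36 = 550 + 360 = 910 px.
2d + 1·15 = 910 → 2d = 895 → d = 447.5 px.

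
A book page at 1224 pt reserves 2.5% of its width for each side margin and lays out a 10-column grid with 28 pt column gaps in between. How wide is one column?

1224 × (1 − 2·2.5%) = 1224 × 95% = 1162.8 pt for the columns.
10 columns + 9 column gaps: 10c + 9·28 = 1162.8.
10c = 1162.8 − 252 = 910.8, so c = 91.08 pt.

91.08 pt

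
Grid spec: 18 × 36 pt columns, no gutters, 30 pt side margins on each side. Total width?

Total width: 2·30 + 18·36 = 708 pt.

708 pt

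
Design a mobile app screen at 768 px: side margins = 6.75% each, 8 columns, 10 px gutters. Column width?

74.29 px

Margins: 6.75% × 768 = 51.84 px each, so content = 768 − 103.68 = 664.32 px.
664.32 − 7·10 = 594.32; ÷8 gives c = 74.29 px.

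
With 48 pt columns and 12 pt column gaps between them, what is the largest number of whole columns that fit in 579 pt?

9 columns

k columns need k·48 + (k−1)·12 = k·60 − 12.
k·60 − 12 ≤ 579 → k ≤ 591 / 60 ≈ 9.85, so k = 9.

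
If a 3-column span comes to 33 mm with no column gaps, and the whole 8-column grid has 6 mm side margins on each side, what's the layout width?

With no column gaps, each column is 33/3 = 11 mm.
Summing: 12 + 88 = 100 mm.

100 mm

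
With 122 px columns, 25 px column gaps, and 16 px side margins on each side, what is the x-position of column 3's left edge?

Before column 3: the margin + 2 columns + 2 column gaps.
Offset = 16 + 2·(122 + 25) = 16 + 294 = 310 px.

310 px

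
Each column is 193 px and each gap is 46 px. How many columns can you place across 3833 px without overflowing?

16 columns

Each extra column adds 193 + 46 = 239 px.
(3833 + 46) / 239 = 16.23, so 16 columns fit.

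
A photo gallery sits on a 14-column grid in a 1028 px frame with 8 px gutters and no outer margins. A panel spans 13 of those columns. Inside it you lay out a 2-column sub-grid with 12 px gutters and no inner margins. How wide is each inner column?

471 px

1028 − 13·8 = 924; ÷14 gives c = 66 px.
Span of 13: 13·66 + 12·8 = 858 + 96 = 954 px.
Subtracting 1 gutter of 12 leaves 942 for 2 columns, so d = 471 px.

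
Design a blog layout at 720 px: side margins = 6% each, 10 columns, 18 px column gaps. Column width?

Each margin = 6% of 720 = 43.2 px; content = 720 − 2·43.2 = 633.6 px.
10c + 9·18 = 633.6 → 10c = 471.6 → c = 47.16 px.

47.16 px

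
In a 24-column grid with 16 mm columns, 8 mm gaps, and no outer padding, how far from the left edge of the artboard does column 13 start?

288 mm

No margin, so column 13 starts at 12·(column + gutter) = 12·24 = 288 mm.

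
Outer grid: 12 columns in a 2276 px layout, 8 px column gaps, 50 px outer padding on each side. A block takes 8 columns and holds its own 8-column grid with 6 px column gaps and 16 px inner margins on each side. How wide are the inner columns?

171.75 px

Outer content = 2276 − 2·50 = 2176 px.
2176 − 11·8 = 2088; ÷12 gives c = 174 px.
8 columns plus 7 column gaps: 1392 + 56 = 1448 px.
Inner content = 1448 − 2·16 = 1416 px.
8 columns + 7 column gaps: 8d + 7·6 = 1416.
8d = 1416 − 42 = 1374, so d = 171.75 px.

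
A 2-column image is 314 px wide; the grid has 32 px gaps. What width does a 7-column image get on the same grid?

1179 px

2c + 1·32 = 314 → 2c = 282 → c = 141 px.
7-column span = 7·141 + 6·32 = 1179 px.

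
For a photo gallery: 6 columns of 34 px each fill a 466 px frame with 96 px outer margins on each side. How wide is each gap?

14 px

Inside the margins: 466 − 192 = 274 px.
Columns use 204 px, leaving 70 px across 5 gaps = 14 px each.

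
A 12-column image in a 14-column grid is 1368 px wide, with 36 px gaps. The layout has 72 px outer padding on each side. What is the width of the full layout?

12c + 11·36 = 1368 → 12c = 972 → c = 81 px.
Layout = 2·72 + 14·81 + 13·36 = 144 + 1134 + 468 = 1746 px.

1746 px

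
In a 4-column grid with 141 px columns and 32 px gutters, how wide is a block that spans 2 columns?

314 px

2 columns plus 1 gutter: 282 + 32 = 314 px.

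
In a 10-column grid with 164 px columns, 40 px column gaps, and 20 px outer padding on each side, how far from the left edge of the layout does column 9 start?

1652 px

Before column 9: the margin + 8 columns + 8 column gaps.
Offset = 20 + 8·(164 + 40) = 20 + 1632 = 1652 px.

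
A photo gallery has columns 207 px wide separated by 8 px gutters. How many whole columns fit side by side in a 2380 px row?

11 columns

k columns need k·207 + (k−1)·8 = k·215 − 8.
k·215 − 8 ≤ 2380 → k ≤ 2388 / 215 ≈ 11.11, so k = 11.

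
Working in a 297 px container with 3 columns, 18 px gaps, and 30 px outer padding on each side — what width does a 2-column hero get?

152 px

Subtract both margins: 297 − 2·30 = 237 px.
3c + 2·18 = 237 → 3c = 201 → c = 67 px.
2 columns plus 1 gap: 134 + 18 = 152 px.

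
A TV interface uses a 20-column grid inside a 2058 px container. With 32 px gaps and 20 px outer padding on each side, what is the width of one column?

70.5 px

Subtract both margins: 2058 − 2·20 = 2018 px.
Subtracting 19 gaps of 32 leaves 1410 for 20 columns, so c = 70.5 px.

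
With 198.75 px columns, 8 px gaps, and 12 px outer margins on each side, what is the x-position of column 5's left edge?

839 px

Column 5 starts at margin + 4·(column + gutter) = 12 + 4·206.75 = 839 px.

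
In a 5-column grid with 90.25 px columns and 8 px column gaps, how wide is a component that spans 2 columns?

2 columns plus 1 column gap: 180.5 + 8 = 188.5 px.

188.5 px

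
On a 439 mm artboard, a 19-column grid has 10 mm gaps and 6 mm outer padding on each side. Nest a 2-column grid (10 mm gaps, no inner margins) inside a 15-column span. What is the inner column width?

Take off 12 mm of margins, leaving 427 mm.
Subtracting 18 gaps of 10 leaves 247 for 19 columns, so c = 13 mm.
15 columns plus 14 gaps: 195 + 140 = 335 mm.
335 − 1·10 = 325; ÷2 gives d = 162.5 mm.

162.5 mm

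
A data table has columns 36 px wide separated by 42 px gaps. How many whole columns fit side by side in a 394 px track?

k columns need k·36 + (k−1)·42 = k·78 − 42.
k·78 − 42 ≤ 394 → k ≤ 436 / 78 ≈ 5.59, so k = 5.

5 columns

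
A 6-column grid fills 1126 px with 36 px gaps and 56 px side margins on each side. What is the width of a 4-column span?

Content width = 1126 − 2·56 = 1014 px.
Subtracting 5 gaps of 36 leaves 834 for 6 columns, so c = 139 px.
4 columns plus 3 gaps: 556 + 108 = 664 px.

664 px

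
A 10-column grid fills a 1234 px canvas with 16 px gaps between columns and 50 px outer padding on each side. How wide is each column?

99 px

Inside the margins: 1234 − 100 = 1134 px.
10 columns + 9 gaps: 10c + 9·16 = 1134.
10c = 1134 − 144 = 990, so c = 99 px.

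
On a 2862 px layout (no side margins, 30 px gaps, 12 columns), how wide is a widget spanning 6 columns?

1416 px

12c + 11·30 = 2862 → 12c = 2532 → c = 211 px.
6 columns plus 5 gaps: 1266 + 150 = 1416 px.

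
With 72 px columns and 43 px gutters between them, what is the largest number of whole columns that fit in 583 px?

5 columns: 5·72 + 4·43 = 532 px ≤ 583.
6 columns: 647 px > 583. So 5.

5 columns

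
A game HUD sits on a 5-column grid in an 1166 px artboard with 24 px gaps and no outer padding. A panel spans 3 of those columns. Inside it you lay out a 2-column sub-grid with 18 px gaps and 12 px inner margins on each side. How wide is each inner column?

Subtracting 4 gaps of 24 leaves 1070 for 5 columns, so c = 214 px.
3 columns plus 2 gaps: 642 + 48 = 690 px.
Inner content = 690 − 2·12 = 666 px.
2 columns + 1 gap: 2d + 1·18 = 666.
2d = 666 − 18 = 648, so d = 324 px.

324 px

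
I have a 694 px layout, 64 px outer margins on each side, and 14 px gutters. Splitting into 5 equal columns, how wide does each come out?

102 px

Take off 128 px of margins, leaving 566 px.
566 − 4·14 = 510; ÷5 gives c = 102 px.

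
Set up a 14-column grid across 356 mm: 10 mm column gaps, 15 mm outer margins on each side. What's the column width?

Content width = 356 − 2·15 = 326 mm.
14 columns + 13 column gaps: 14c + 13·10 = 326.
14c = 326 − 130 = 196, so c = 14 mm.

14 mm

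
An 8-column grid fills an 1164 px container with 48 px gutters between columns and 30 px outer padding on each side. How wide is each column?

96 px

Subtract both margins: 1164 − 2·30 = 1104 px.
8c + 7·48 = 1104 → 8c = 768 → c = 96 px.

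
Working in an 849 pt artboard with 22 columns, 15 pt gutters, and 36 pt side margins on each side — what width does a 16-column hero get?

561 pt

Take off 72 pt of margins, leaving 777 pt.
22 columns + 21 gutters: 22c + 21·15 = 777.
22c = 777 − 315 = 462, so c = 21 pt.
16 columns plus 15 gutters: 336 + 225 = 561 pt.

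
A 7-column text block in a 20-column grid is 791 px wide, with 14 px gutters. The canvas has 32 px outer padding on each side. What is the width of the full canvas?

2350 px

7 columns + 6 gutters: 7c + 6·14 = 791.
7c = 791 − 84 = 707, so c = 101 px.
Adding margins, columns and gutters: 64 + 2020 + 266 = 2350 px.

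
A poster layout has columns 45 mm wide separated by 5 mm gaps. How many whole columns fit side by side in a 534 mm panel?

10 columns

k columns need k·45 + (k−1)·5 = k·50 − 5.
k·50 − 5 ≤ 534 → k ≤ 539 / 50 ≈ 10.78, so k = 10.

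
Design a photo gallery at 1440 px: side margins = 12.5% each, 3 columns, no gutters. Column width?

360 px

Margins: 12.5% × 1440 = 180 px each, so content = 1440 − 360 = 1080 px.
With no gutters, each column is 1080/3 = 360 px.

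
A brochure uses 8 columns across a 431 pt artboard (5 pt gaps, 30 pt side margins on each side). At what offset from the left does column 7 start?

312 pt

Subtract both margins: 431 − 2·30 = 371 pt.
Subtracting 7 gaps of 5 leaves 336 for 8 columns, so c = 42 pt.
Column 7 starts at margin + 6·(column + gutter) = 30 + 6·47 = 312 pt.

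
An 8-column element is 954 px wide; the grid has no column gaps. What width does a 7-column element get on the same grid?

834.75 px

With no column gaps, each column is 954/8 = 119.25 px.
With no column gaps, 7 columns span 7·119.25 = 834.75 px.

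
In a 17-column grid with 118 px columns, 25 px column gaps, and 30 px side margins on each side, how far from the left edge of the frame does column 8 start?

Each column+gutter stride is 143 px; 7 of them past the 30 px margin is 30 + 1001 = 1031 px.

1031 px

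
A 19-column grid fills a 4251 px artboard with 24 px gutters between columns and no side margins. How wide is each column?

Subtracting 18 gutters of 24 leaves 3819 for 19 columns, so c = 201 px.

201 px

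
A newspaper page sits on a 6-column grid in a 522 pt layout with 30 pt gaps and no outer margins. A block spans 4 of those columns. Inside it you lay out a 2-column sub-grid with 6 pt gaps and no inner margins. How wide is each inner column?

522 − 5·30 = 372; ÷6 gives c = 62 pt.
4 columns plus 3 gaps: 248 + 90 = 338 pt.
2d + 1·6 = 338 → 2d = 332 → d = 166 pt.

166 pt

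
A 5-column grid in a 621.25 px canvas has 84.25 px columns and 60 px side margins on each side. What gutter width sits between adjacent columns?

20 px

Content width = 621.25 − 2·60 = 501.25 px.
5·84.25 + 4g = 501.25 → 4g = 80 → g = 20 px.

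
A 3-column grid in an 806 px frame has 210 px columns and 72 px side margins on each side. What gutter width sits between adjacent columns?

16 px

Subtract both margins: 806 − 2·72 = 662 px.
Columns use 630 px, leaving 32 px across 2 gutters = 16 px each.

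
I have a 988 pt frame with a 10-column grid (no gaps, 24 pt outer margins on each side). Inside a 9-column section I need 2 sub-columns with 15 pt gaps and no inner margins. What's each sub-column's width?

Subtract both margins: 988 − 2·24 = 940 pt.
10c = 940 → c = 94 pt.
With no gaps, 9 columns span 9·94 = 846 pt.
Subtracting 1 gap of 15 leaves 831 for 2 columns, so d = 415.5 pt.

415.5 pt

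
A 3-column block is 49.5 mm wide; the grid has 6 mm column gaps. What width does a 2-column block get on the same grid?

31 mm

49.5 − 2·6 = 37.5; ÷3 gives c = 12.5 mm.
Span of 2: 2·12.5 + 1·6 = 25 + 6 = 31 mm.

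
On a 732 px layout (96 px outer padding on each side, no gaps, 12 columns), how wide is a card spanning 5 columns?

Inside the margins: 732 − 192 = 540 px.
With no gaps, each column is 540/12 = 45 px.
With no gaps, 5 columns span 5·45 = 225 px.

225 px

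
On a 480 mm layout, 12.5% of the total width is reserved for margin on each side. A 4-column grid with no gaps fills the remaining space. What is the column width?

90 mm

480 × (1 − 2·12.5%) = 480 × 75% = 360 mm for the columns.
4c = 360 → c = 90 mm.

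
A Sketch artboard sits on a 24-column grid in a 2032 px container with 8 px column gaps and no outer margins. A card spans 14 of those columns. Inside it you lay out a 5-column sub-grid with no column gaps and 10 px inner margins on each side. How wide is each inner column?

2032 − 23·8 = 1848; ÷24 gives c = 77 px.
14-column span = 14·77 + 13·8 = 1182 px.
Inner content = 1182 − 2·10 = 1162 px.
5d = 1162 → d = 232.4 px.

232.4 px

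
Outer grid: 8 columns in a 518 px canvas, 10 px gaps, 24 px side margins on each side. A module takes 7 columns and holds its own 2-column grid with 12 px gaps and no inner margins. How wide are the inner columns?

Inside the margins: 518 − 48 = 470 px.
470 − 7·10 = 400; ÷8 gives c = 50 px.
7 columns plus 6 gaps: 350 + 60 = 410 px.
Subtracting 1 gap of 12 leaves 398 for 2 columns, so d = 199 px.

199 px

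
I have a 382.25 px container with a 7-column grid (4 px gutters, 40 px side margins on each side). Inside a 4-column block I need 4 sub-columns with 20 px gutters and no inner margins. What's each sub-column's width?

27.75 px

Inside the margins: 382.25 − 80 = 302.25 px.
7 columns + 6 gutters: 7c + 6·4 = 302.25.
7c = 302.25 − 24 = 278.25, so c = 39.75 px.
4 columns plus 3 gutters: 159 + 12 = 171 px.
Subtracting 3 gutters of 20 leaves 111 for 4 columns, so d = 27.75 px.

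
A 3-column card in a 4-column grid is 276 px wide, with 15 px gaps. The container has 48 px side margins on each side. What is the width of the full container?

469 px

3 columns + 2 gaps: 3c + 2·15 = 276.
3c = 276 − 30 = 246, so c = 82 px.
Container = 2·48 + 4·82 + 3·15 = 96 + 328 + 45 = 469 px.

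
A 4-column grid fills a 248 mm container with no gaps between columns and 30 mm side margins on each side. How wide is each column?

Inside the margins: 248 − 60 = 188 mm.
188 / 4 = 47 mm per column.

47 mm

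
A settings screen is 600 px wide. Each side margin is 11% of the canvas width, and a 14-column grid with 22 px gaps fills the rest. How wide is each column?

Margins: 11% × 600 = 66 px each, so content = 600 − 132 = 468 px.
14 columns + 13 gaps: 14c + 13·22 = 468.
14c = 468 − 286 = 182, so c = 13 px.

13 px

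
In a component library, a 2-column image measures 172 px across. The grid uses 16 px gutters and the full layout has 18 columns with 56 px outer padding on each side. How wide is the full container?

1788 px

2c + 1·16 = 172 → 2c = 156 → c = 78 px.
Total width: 2·56 + 18·78 + 17·16 = 1788 px.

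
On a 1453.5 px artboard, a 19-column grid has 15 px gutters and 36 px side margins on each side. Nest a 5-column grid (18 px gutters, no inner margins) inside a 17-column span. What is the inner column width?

232.5 px

Subtract both margins: 1453.5 − 2·36 = 1381.5 px.
19c + 18·15 = 1381.5 → 19c = 1111.5 → c = 58.5 px.
17-column span = 17·58.5 + 16·15 = 1234.5 px.
5d + 4·18 = 1234.5 → 5d = 1162.5 → d = 232.5 px.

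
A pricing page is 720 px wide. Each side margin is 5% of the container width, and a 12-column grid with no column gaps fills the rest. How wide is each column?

54 px

720 × (1 − 2·5%) = 720 × 90% = 648 px for the columns.
With no column gaps, each column is 648/12 = 54 px.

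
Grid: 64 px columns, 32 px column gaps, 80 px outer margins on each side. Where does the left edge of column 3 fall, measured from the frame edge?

272 px

Each column+gutter stride is 96 px; 2 of them past the 80 px margin is 80 + 192 = 272 px.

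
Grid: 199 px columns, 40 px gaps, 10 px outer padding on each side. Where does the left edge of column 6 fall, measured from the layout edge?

Each column+gutter stride is 239 px; 5 of them past the 10 px margin is 10 + 1195 = 1205 px.

1205 px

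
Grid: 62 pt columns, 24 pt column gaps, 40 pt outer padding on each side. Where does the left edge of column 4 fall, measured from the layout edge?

Before column 4: the margin + 3 columns + 3 column gaps.
Offset = 40 + 3·(62 + 24) = 40 + 258 = 298 pt.

298 pt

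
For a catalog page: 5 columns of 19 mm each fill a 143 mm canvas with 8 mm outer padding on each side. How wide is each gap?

8 mm

Subtract both margins: 143 − 2·8 = 127 mm.
5·19 + 4g = 127 → 4g = 32 → g = 8 mm.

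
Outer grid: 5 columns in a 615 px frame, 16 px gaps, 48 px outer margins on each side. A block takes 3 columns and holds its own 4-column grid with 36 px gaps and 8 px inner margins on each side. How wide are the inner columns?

Subtract both margins: 615 − 2·48 = 519 px.
5 columns + 4 gaps: 5c + 4·16 = 519.
5c = 519 − 64 = 455, so c = 91 px.
3-column span = 3·91 + 2·16 = 305 px.
Inner content = 305 − 2·8 = 289 px.
Subtracting 3 gaps of 36 leaves 181 for 4 columns, so d = 45.25 px.

45.25 px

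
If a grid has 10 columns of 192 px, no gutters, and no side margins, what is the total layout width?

1920 px

Summing: 1920 = 1920 px.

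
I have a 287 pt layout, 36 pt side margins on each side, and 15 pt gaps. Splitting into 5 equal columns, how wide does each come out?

31 pt

Content width = 287 − 2·36 = 215 pt.
Subtracting 4 gaps of 15 leaves 155 for 5 columns, so c = 31 pt.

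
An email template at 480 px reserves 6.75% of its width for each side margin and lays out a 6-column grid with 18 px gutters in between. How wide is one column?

54.2 px

Each margin = 6.75% of 480 = 32.4 px; content = 480 − 2·32.4 = 415.2 px.
6 columns + 5 gutters: 6c + 5·18 = 415.2.
6c = 415.2 − 90 = 325.2, so c = 54.2 px.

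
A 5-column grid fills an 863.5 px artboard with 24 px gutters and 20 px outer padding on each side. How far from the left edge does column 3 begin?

359 px

Subtract both margins: 863.5 − 2·20 = 823.5 px.
5c + 4·24 = 823.5 → 5c = 727.5 → c = 145.5 px.
Before column 3: the margin + 2 columns + 2 gutters.
Offset = 20 + 2·(145.5 + 24) = 20 + 339 = 359 px.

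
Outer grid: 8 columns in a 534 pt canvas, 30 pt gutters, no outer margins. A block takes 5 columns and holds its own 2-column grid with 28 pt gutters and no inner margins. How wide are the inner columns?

147.25 pt

534 − 7·30 = 324; ÷8 gives c = 40.5 pt.
5-column span = 5·40.5 + 4·30 = 322.5 pt.
2 columns + 1 gutter: 2d + 1·28 = 322.5.
2d = 322.5 − 28 = 294.5, so d = 147.25 pt.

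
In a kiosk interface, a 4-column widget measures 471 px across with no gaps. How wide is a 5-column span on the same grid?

588.75 px

4c = 471 → c = 117.75 px.
With no gaps, 5 columns span 5·117.75 = 588.75 px.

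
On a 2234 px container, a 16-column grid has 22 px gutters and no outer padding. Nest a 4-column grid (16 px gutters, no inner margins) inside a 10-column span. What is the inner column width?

335 px

16c + 15·22 = 2234 → 16c = 1904 → c = 119 px.
10 columns plus 9 gutters: 1190 + 198 = 1388 px.
4 columns + 3 gutters: 4d + 3·16 = 1388.
4d = 1388 − 48 = 1340, so d = 335 px.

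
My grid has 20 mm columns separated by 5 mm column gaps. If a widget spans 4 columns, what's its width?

95 mm

4 columns plus 3 column gaps: 80 + 15 = 95 mm.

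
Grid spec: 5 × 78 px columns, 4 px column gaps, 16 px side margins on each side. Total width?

Total width: 2·16 + 5·78 + 4·4 = 438 px.

438 px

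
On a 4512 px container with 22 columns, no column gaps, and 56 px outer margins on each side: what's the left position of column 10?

Take off 112 px of margins, leaving 4400 px.
With no column gaps, each column is 4400/22 = 200 px.
Column 10 starts at margin + 9·(column + gutter) = 56 + 9·200 = 1856 px.

1856 px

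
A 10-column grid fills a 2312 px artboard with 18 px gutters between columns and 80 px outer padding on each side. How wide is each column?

Subtract both margins: 2312 − 2·80 = 2152 px.
2152 − 9·18 = 1990; ÷10 gives c = 199 px.

199 px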